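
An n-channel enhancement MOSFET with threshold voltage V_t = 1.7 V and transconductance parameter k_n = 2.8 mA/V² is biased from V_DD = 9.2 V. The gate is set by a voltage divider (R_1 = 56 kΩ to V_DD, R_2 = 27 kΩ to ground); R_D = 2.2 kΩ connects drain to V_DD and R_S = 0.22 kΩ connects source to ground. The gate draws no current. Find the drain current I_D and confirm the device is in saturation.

I_D ≈ 1.4 mA

V_G = V_DD·R_2/(R_1+R_2) = 9.2×27/83 = 2.99 V.
Assume saturation: I_D = (k_n/2)(V_GS − V_t)² with V_GS = V_G − I_D·R_S = 2.99 − 0.22·I_D.
Substituting gives 0.0678·I_D² − 1.8·I_D + 2.34 = 0, with roots I_D = 1.37 or 25.1 mA.
The root I_D = 25.1 mA gives V_GS = -2.54 V ≤ V_t, so take I_D = 1.37 mA.
Then V_GS = 2.69 V and V_DS = V_DD − I_D(R_D+R_S) = 9.2 − 1.37×2.42 = 5.88 V.
Saturation requires V_DS ≥ V_GS − V_t = 0.991 V; 5.88 ≥ 0.991 ✓.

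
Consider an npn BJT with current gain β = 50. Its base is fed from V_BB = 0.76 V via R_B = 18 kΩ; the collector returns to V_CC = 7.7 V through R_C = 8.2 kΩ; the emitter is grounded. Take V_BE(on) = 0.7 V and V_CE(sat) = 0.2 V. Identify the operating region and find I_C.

Assume active. Base-emitter loop: I_B = (V_BB − V_BE)/R_B = (0.76 − 0.7)/18 = 0.00333 mA.
I_C = β·I_B = 50×0.00333 = 0.167 mA.
V_CE = V_CC − I_C·R_C = 7.7 − 0.167×8.2 = 6.33 V > V_CE(sat), so the active-region assumption holds.

active; I_C ≈ 0.17 mA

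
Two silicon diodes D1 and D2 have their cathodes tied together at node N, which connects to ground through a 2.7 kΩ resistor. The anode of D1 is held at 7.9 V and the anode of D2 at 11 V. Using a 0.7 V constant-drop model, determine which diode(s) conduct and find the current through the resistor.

Assume both conduct. Then node N would need to be at both 7.9−0.7 = 7.2 V and 11−0.7 = 10.3 V, which is impossible.
Assume only D2 conducts: V_N = 11 − 0.7 = 10.3 V, so I_R = 10.3/2.7 = 3.81 mA.
Check D1: its anode-to-cathode voltage is 7.9 − 10.3 = -2.4 V < 0.7 V, so it is off. The assumption is consistent.

Only D2 conducts; I_R ≈ 3.8 mA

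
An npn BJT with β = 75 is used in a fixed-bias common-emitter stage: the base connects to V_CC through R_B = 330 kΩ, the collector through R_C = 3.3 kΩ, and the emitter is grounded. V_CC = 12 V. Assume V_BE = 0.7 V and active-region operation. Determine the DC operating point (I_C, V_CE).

Base loop: V_CC = I_B·R_B + V_BE, so I_B = (12 − 0.7)/330 kΩ = 0.0342 mA.
In the active region I_C = β·I_B = 75 × 0.0342 = 2.57 mA.
Collector loop: V_CE = V_CC − I_C·R_C = 12 − 2.57×3.3 = 3.52 V.
Since V_CE = 3.52 V > V_CE(sat) ≈ 0.2 V, the transistor is in the active region as assumed.

I_C ≈ 2.6 mA, V_CE ≈ 3.5 V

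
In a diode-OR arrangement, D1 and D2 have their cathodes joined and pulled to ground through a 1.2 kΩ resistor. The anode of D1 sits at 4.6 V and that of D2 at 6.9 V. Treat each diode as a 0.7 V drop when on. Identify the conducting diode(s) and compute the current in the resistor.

Assume both conduct. Then node N would need to be at both 4.6−0.7 = 3.9 V and 6.9−0.7 = 6.2 V, which is impossible.
Assume only D2 conducts: V_N = 6.9 − 0.7 = 6.2 V, so I_R = 6.2/1.2 = 5.17 mA.
Check D1: its anode-to-cathode voltage is 4.6 − 6.2 = -1.6 V < 0.7 V, so it is off. The assumption is consistent.

Only D2 conducts; I_R ≈ 5.2 mA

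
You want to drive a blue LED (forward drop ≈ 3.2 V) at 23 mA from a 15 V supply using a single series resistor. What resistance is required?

The resistor drops V_S − V_D = 15 − 3.2 = 11.8 V at 23 mA.
R = 11.8 V / 23 mA = 0.513 kΩ.

R ≈ 0.51 kΩ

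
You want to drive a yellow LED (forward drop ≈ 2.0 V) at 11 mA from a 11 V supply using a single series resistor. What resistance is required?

The resistor drops V_S − V_D = 11 − 2.0 = 9 V at 11 mA.
R = 9 V / 11 mA = 0.818 kΩ.

R ≈ 0.82 kΩ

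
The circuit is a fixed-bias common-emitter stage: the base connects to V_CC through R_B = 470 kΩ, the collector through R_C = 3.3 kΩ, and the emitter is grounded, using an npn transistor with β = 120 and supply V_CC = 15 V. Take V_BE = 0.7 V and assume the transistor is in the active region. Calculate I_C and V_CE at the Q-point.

I_C ≈ 3.7 mA, V_CE ≈ 3 V

Base loop: V_CC = I_B·R_B + V_BE, so I_B = (15 − 0.7)/470 kΩ = 0.0304 mA.
In the active region I_C = β·I_B = 120 × 0.0304 = 3.65 mA.
Collector loop: V_CE = V_CC − I_C·R_C = 15 − 3.65×3.3 = 2.95 V.
Since V_CE = 2.95 V > V_CE(sat) ≈ 0.2 V, the transistor is in the active region as assumed.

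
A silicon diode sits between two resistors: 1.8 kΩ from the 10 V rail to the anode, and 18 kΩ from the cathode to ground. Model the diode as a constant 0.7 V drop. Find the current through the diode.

The two resistors are in series with the diode, so KVL gives 10 = I·1.8 + 0.7 + I·18.
I = (10 − 0.7) / (1.8 + 18) kΩ = 9.3 / 19.8 = 0.47 mA.

I ≈ 0.47 mA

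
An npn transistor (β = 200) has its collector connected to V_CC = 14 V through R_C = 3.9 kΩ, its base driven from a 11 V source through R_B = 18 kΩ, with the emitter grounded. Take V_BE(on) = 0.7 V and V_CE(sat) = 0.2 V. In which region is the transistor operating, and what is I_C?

saturation; I_C ≈ 3.5 mA

Assume active: I_B = (11 − 0.7)/18 = 0.572 mA, giving I_C = β·I_B = 114 mA.
But then V_CE = 14 − 114×3.9 = -432 V < V_CE(sat) = 0.2 V — impossible in the active region.
So the transistor is saturated. With V_CE = 0.2 V, I_C = (V_CC − 0.2)/R_C = 13.8/3.9 = 3.54 mA.
Check: β·I_B = 114 mA > I_C = 3.54 mA, confirming saturation.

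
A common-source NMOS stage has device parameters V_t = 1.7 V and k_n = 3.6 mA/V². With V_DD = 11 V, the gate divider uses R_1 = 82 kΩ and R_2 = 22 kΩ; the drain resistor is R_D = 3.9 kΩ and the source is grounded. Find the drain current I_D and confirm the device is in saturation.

V_G = V_DD·R_2/(R_1+R_2) = 11×22/104 = 2.33 V. With the source grounded, V_GS = V_G = 2.33 V.
Assume saturation: I_D = (k_n/2)(V_GS − V_t)² = (3.6/2)×(2.33 − 1.7)² = 1.8×0.627² = 0.707 mA.
V_DS = V_DD − I_D·R_D = 11 − 0.707×3.9 = 8.24 V.
Saturation requires V_DS ≥ V_GS − V_t = 0.627 V; 8.24 ≥ 0.627 ✓.

I_D ≈ 0.71 mA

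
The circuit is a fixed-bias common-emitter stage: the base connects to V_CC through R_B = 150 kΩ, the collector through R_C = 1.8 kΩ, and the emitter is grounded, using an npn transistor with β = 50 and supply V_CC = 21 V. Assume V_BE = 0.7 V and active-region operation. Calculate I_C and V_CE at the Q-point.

I_C ≈ 6.8 mA, V_CE ≈ 8.8 V

Base loop: V_CC = I_B·R_B + V_BE, so I_B = (21 − 0.7)/150 kΩ = 0.135 mA.
In the active region I_C = β·I_B = 50 × 0.135 = 6.77 mA.
Collector loop: V_CE = V_CC − I_C·R_C = 21 − 6.77×1.8 = 8.82 V.
Since V_CE = 8.82 V > V_CE(sat) ≈ 0.2 V, the transistor is in the active region as assumed.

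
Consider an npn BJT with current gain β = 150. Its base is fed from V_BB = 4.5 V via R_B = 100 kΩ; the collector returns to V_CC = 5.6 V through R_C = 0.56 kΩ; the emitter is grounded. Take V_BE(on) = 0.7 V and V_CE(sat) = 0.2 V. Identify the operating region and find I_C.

Assume active. Base-emitter loop: I_B = (V_BB − V_BE)/R_B = (4.5 − 0.7)/100 = 0.038 mA.
I_C = β·I_B = 150×0.038 = 5.7 mA.
V_CE = V_CC − I_C·R_C = 5.6 − 5.7×0.56 = 2.41 V > V_CE(sat), so the active-region assumption holds.

active; I_C ≈ 5.7 mA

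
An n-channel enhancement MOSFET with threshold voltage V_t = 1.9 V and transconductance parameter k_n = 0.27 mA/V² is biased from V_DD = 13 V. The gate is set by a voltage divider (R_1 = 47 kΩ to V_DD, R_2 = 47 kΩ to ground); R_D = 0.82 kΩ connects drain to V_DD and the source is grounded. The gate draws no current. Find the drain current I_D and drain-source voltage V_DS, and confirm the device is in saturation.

I_D ≈ 2.9 mA, V_DS ≈ 11 V

V_G = V_DD·R_2/(R_1+R_2) = 13×47/94 = 6.5 V. With the source grounded, V_GS = V_G = 6.5 V.
Assume saturation: I_D = (k_n/2)(V_GS − V_t)² = (0.27/2)×(6.5 − 1.9)² = 0.135×4.6² = 2.86 mA.
V_DS = V_DD − I_D·R_D = 13 − 2.86×0.82 = 10.7 V.
Saturation requires V_DS ≥ V_GS − V_t = 4.6 V; 10.7 ≥ 4.6 ✓.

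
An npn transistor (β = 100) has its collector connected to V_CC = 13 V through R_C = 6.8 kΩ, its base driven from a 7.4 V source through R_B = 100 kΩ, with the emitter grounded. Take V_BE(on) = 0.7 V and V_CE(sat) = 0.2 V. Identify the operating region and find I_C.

Assume active: I_B = (7.4 − 0.7)/100 = 0.067 mA, giving I_C = β·I_B = 6.7 mA.
But then V_CE = 13 − 6.7×6.8 = -32.6 V < V_CE(sat) = 0.2 V — impossible in the active region.
So the transistor is saturated. With V_CE = 0.2 V, I_C = (V_CC − 0.2)/R_C = 12.8/6.8 = 1.88 mA.
Check: β·I_B = 6.7 mA > I_C = 1.88 mA, confirming saturation.

saturation; I_C ≈ 1.9 mA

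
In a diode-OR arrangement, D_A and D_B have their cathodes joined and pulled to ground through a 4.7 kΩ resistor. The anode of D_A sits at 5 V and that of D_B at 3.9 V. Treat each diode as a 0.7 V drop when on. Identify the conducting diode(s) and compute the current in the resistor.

Only D_A conducts; I_R ≈ 0.91 mA

Assume both conduct. Then node N would need to be at both 5−0.7 = 4.3 V and 3.9−0.7 = 3.2 V, which is impossible.
Assume only D_A conducts: V_N = 5 − 0.7 = 4.3 V, so I_R = 4.3/4.7 = 0.915 mA.
Check D_B: its anode-to-cathode voltage is 3.9 − 4.3 = -0.4 V < 0.7 V, so it is off. The assumption is consistent.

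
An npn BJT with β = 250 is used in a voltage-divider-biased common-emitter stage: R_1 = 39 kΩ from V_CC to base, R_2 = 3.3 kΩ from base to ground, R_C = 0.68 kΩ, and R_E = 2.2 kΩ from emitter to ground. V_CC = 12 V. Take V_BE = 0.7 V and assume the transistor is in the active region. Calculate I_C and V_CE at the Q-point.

Thevenize the base divider: V_Th = V_CC·R_2/(R_1+R_2) = 12×3.3/42.3 = 0.936 V, R_Th = R_1‖R_2 = 3.04 kΩ.
Base-emitter loop: V_Th = I_B·R_Th + V_BE + (β+1)I_B·R_E, so I_B = (0.936 − 0.7) / (3.04 + 251×2.2) = 0.000425 mA.
I_C = β·I_B = 250×0.000425 = 0.106 mA, and I_E = (β+1)I_B = 0.107 mA.
V_CE = V_CC − I_C·R_C − I_E·R_E = 12 − 0.106×0.68 − 0.107×2.2 = 11.7 V.
V_CE = 11.7 V > 0.2 V confirms active-region operation.

I_C ≈ 0.11 mA, V_CE ≈ 12 V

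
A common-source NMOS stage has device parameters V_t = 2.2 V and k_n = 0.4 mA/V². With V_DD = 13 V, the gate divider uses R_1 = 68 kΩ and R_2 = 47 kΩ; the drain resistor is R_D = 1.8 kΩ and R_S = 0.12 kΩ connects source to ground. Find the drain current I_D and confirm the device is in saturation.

I_D ≈ 1.7 mA

V_G = V_DD·R_2/(R_1+R_2) = 13×47/115 = 5.31 V.
Assume saturation: I_D = (k_n/2)(V_GS − V_t)² with V_GS = V_G − I_D·R_S = 5.31 − 0.12·I_D.
Substituting gives 0.00288·I_D² − 1.15·I_D + 1.94 = 0, with roots I_D = 1.69 or 397 mA.
The root I_D = 397 mA gives V_GS = -42.4 V ≤ V_t, so take I_D = 1.69 mA.
Then V_GS = 5.11 V and V_DS = V_DD − I_D(R_D+R_S) = 13 − 1.69×1.92 = 9.75 V.
Saturation requires V_DS ≥ V_GS − V_t = 2.91 V; 9.75 ≥ 2.91 ✓.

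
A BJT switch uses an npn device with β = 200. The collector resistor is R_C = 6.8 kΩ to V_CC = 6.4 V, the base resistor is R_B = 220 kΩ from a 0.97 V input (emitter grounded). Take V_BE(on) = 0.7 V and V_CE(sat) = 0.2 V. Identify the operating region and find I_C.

active; I_C ≈ 0.25 mA

Assume active. Base-emitter loop: I_B = (V_BB − V_BE)/R_B = (0.97 − 0.7)/220 = 0.00123 mA.
I_C = β·I_B = 200×0.00123 = 0.245 mA.
V_CE = V_CC − I_C·R_C = 6.4 − 0.245×6.8 = 4.73 V > V_CE(sat), so the active-region assumption holds.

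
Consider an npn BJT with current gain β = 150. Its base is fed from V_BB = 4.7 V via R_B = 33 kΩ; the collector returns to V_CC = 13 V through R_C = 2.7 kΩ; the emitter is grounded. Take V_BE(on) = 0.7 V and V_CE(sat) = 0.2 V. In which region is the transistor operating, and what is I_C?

Assume active: I_B = (4.7 − 0.7)/33 = 0.121 mA, giving I_C = β·I_B = 18.2 mA.
But then V_CE = 13 − 18.2×2.7 = -36.1 V < V_CE(sat) = 0.2 V — impossible in the active region.
So the transistor is saturated. With V_CE = 0.2 V, I_C = (V_CC − 0.2)/R_C = 12.8/2.7 = 4.74 mA.
Check: β·I_B = 18.2 mA > I_C = 4.74 mA, confirming saturation.

saturation; I_C ≈ 4.7 mA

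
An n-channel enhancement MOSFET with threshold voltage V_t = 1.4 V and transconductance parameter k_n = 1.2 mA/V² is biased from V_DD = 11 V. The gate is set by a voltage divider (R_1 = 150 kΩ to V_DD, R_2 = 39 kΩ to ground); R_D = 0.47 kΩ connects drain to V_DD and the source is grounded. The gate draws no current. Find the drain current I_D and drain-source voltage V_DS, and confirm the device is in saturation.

I_D ≈ 0.45 mA, V_DS ≈ 11 V

V_G = V_DD·R_2/(R_1+R_2) = 11×39/189 = 2.27 V. With the source grounded, V_GS = V_G = 2.27 V.
Assume saturation: I_D = (k_n/2)(V_GS − V_t)² = (1.2/2)×(2.27 − 1.4)² = 0.6×0.87² = 0.454 mA.
V_DS = V_DD − I_D·R_D = 11 − 0.454×0.47 = 10.8 V.
Saturation requires V_DS ≥ V_GS − V_t = 0.87 V; 10.8 ≥ 0.87 ✓.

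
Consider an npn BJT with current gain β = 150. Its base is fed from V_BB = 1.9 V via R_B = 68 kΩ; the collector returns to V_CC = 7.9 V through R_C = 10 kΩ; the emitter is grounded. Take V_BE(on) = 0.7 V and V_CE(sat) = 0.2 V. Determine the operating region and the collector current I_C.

saturation; I_C ≈ 0.77 mA

Assume active: I_B = (1.9 − 0.7)/68 = 0.0176 mA, giving I_C = β·I_B = 2.65 mA.
But then V_CE = 7.9 − 2.65×10 = -18.6 V < V_CE(sat) = 0.2 V — impossible in the active region.
So the transistor is saturated. With V_CE = 0.2 V, I_C = (V_CC − 0.2)/R_C = 7.7/10 = 0.77 mA.
Check: β·I_B = 2.65 mA > I_C = 0.77 mA, confirming saturation.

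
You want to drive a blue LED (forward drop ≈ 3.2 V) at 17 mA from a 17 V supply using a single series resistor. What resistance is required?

The resistor drops V_S − V_D = 17 − 3.2 = 13.8 V at 17 mA.
R = 13.8 V / 17 mA = 0.812 kΩ.

R ≈ 0.81 kΩ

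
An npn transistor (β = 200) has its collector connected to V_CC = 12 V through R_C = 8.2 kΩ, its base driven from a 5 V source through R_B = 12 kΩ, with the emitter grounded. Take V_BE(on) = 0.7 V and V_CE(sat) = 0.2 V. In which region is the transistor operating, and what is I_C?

Assume active: I_B = (5 − 0.7)/12 = 0.358 mA, giving I_C = β·I_B = 71.7 mA.
But then V_CE = 12 − 71.7×8.2 = -576 V < V_CE(sat) = 0.2 V — impossible in the active region.
So the transistor is saturated. With V_CE = 0.2 V, I_C = (V_CC − 0.2)/R_C = 11.8/8.2 = 1.44 mA.
Check: β·I_B = 71.7 mA > I_C = 1.44 mA, confirming saturation.

saturation; I_C ≈ 1.4 mA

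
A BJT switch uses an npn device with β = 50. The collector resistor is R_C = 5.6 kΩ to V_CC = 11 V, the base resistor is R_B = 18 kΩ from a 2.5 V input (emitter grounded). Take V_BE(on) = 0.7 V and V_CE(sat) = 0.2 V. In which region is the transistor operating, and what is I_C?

Assume active: I_B = (2.5 − 0.7)/18 = 0.1 mA, giving I_C = β·I_B = 5 mA.
But then V_CE = 11 − 5×5.6 = -17 V < V_CE(sat) = 0.2 V — impossible in the active region.
So the transistor is saturated. With V_CE = 0.2 V, I_C = (V_CC − 0.2)/R_C = 10.8/5.6 = 1.93 mA.
Check: β·I_B = 5 mA > I_C = 1.93 mA, confirming saturation.

saturation; I_C ≈ 1.9 mA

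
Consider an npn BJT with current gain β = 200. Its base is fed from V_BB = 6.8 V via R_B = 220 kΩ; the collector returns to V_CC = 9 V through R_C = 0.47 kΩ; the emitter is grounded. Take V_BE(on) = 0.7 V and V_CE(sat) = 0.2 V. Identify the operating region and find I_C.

active; I_C ≈ 5.5 mA

Assume active. Base-emitter loop: I_B = (V_BB − V_BE)/R_B = (6.8 − 0.7)/220 = 0.0277 mA.
I_C = β·I_B = 200×0.0277 = 5.55 mA.
V_CE = V_CC − I_C·R_C = 9 − 5.55×0.47 = 6.39 V > V_CE(sat), so the active-region assumption holds.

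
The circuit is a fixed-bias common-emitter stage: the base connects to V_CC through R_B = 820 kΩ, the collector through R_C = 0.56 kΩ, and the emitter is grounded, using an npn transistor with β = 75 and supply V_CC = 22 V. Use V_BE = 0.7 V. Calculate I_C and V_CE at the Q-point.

Base loop: V_CC = I_B·R_B + V_BE, so I_B = (22 − 0.7)/820 kΩ = 0.026 mA.
In the active region I_C = β·I_B = 75 × 0.026 = 1.95 mA.
Collector loop: V_CE = V_CC − I_C·R_C = 22 − 1.95×0.56 = 20.9 V.
Since V_CE = 20.9 V > V_CE(sat) ≈ 0.2 V, the transistor is in the active region as assumed.

I_C ≈ 1.9 mA, V_CE ≈ 21 V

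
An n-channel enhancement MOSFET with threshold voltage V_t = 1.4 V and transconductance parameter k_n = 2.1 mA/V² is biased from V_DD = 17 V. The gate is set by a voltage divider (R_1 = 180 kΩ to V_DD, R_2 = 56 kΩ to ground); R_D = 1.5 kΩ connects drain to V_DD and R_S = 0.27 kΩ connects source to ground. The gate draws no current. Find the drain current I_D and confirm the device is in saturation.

I_D ≈ 3.2 mA

V_G = V_DD·R_2/(R_1+R_2) = 17×56/236 = 4.03 V.
Assume saturation: I_D = (k_n/2)(V_GS − V_t)² with V_GS = V_G − I_D·R_S = 4.03 − 0.27·I_D.
Substituting gives 0.0765·I_D² − 2.49·I_D + 7.28 = 0, with roots I_D = 3.24 or 29.3 mA.
The root I_D = 29.3 mA gives V_GS = -3.89 V ≤ V_t, so take I_D = 3.24 mA.
Then V_GS = 3.16 V and V_DS = V_DD − I_D(R_D+R_S) = 17 − 3.24×1.77 = 11.3 V.
Saturation requires V_DS ≥ V_GS − V_t = 1.76 V; 11.3 ≥ 1.76 ✓.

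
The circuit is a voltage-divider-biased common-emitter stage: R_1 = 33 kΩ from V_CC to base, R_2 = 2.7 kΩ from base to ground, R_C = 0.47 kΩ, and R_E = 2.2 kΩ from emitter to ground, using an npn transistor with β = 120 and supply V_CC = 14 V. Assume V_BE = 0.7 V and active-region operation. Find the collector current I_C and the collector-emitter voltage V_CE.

I_C ≈ 0.16 mA, V_CE ≈ 14 V

Thevenize the base divider: V_Th = V_CC·R_2/(R_1+R_2) = 14×2.7/35.7 = 1.06 V, R_Th = R_1‖R_2 = 2.5 kΩ.
Base-emitter loop: V_Th = I_B·R_Th + V_BE + (β+1)I_B·R_E, so I_B = (1.06 − 0.7) / (2.5 + 121×2.2) = 0.00134 mA.
I_C = β·I_B = 120×0.00134 = 0.16 mA, and I_E = (β+1)I_B = 0.162 mA.
V_CE = V_CC − I_C·R_C − I_E·R_E = 14 − 0.16×0.47 − 0.162×2.2 = 13.6 V.
V_CE = 13.6 V > 0.2 V confirms active-region operation.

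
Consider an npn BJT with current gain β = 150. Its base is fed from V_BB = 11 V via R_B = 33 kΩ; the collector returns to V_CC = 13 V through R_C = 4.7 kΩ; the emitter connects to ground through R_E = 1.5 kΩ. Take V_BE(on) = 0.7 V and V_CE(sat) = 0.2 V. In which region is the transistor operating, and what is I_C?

saturation; I_C ≈ 2 mA

Assume active: I_B = (11 − 0.7)/(33 + 151×1.5) = 0.0397 mA, I_C = β·I_B = 5.95 mA.
Then V_CE = 13 − 5.95×4.7 − 5.99×1.5 = -24 V < 0.2 V — the active assumption fails.
Re-solve with V_CE = 0.2 V. KCL at the emitter: V_E/R_E = (V_BB−0.7−V_E)/R_B + (V_CC−0.2−V_E)/R_C, giving V_E = 3.34 V.
I_C = (V_CC − 0.2 − V_E)/R_C = (12.8 − 3.34)/4.7 = 2.01 mA.
Check: I_B = (10.3 − 3.34)/33 = 0.211 mA, and β·I_B = 31.7 mA > I_C, confirming saturation.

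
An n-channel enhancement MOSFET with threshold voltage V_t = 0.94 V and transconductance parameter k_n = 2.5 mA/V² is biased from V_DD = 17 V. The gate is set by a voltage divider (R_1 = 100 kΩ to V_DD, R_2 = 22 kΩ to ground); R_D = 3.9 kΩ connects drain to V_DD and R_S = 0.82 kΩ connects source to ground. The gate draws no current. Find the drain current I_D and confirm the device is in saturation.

V_G = V_DD·R_2/(R_1+R_2) = 17×22/122 = 3.07 V.
Assume saturation: I_D = (k_n/2)(V_GS − V_t)² with V_GS = V_G − I_D·R_S = 3.07 − 0.82·I_D.
Substituting gives 0.84·I_D² − 5.36·I_D + 5.65 = 0, with roots I_D = 1.33 or 5.04 mA.
The root I_D = 5.04 mA gives V_GS = -1.07 V ≤ V_t, so take I_D = 1.33 mA.
Then V_GS = 1.97 V and V_DS = V_DD − I_D(R_D+R_S) = 17 − 1.33×4.72 = 10.7 V.
Saturation requires V_DS ≥ V_GS − V_t = 1.03 V; 10.7 ≥ 1.03 ✓.

I_D ≈ 1.3 mA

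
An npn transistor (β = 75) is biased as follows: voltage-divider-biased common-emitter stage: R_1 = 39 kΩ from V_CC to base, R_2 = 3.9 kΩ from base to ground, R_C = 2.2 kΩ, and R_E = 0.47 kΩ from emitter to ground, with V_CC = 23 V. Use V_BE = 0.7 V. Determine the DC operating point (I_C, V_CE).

Thevenize the base divider: V_Th = V_CC·R_2/(R_1+R_2) = 23×3.9/42.9 = 2.09 V, R_Th = R_1‖R_2 = 3.55 kΩ.
Base-emitter loop: V_Th = I_B·R_Th + V_BE + (β+1)I_B·R_E, so I_B = (2.09 − 0.7) / (3.55 + 76×0.47) = 0.0354 mA.
I_C = β·I_B = 75×0.0354 = 2.66 mA, and I_E = (β+1)I_B = 2.69 mA.
V_CE = V_CC − I_C·R_C − I_E·R_E = 23 − 2.66×2.2 − 2.69×0.47 = 15.9 V.
V_CE = 15.9 V > 0.2 V confirms active-region operation.

I_C ≈ 2.7 mA, V_CE ≈ 16 V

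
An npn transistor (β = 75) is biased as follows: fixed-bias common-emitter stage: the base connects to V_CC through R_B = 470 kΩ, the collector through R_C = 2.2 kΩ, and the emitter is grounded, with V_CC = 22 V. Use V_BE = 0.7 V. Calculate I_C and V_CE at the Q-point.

Base loop: V_CC = I_B·R_B + V_BE, so I_B = (22 − 0.7)/470 kΩ = 0.0453 mA.
In the active region I_C = β·I_B = 75 × 0.0453 = 3.4 mA.
Collector loop: V_CE = V_CC − I_C·R_C = 22 − 3.4×2.2 = 14.5 V.
Since V_CE = 14.5 V > V_CE(sat) ≈ 0.2 V, the transistor is in the active region as assumed.

I_C ≈ 3.4 mA, V_CE ≈ 15 V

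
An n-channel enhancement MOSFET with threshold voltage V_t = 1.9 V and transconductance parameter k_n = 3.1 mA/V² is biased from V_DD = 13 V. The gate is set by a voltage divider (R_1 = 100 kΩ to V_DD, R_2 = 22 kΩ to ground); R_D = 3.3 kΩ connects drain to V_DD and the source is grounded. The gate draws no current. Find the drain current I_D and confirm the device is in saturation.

I_D ≈ 0.31 mA

V_G = V_DD·R_2/(R_1+R_2) = 13×22/122 = 2.34 V. With the source grounded, V_GS = V_G = 2.34 V.
Assume saturation: I_D = (k_n/2)(V_GS − V_t)² = (3.1/2)×(2.34 − 1.9)² = 1.55×0.444² = 0.306 mA.
V_DS = V_DD − I_D·R_D = 13 − 0.306×3.3 = 12 V.
Saturation requires V_DS ≥ V_GS − V_t = 0.444 V; 12 ≥ 0.444 ✓.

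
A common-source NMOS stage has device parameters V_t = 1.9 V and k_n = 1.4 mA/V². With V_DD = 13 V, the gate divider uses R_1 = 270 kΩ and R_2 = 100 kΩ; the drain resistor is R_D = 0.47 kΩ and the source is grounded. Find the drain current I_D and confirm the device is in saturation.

I_D ≈ 1.8 mA

V_G = V_DD·R_2/(R_1+R_2) = 13×100/370 = 3.51 V. With the source grounded, V_GS = V_G = 3.51 V.
Assume saturation: I_D = (k_n/2)(V_GS − V_t)² = (1.4/2)×(3.51 − 1.9)² = 0.7×1.61² = 1.82 mA.
V_DS = V_DD − I_D·R_D = 13 − 1.82×0.47 = 12.1 V.
Saturation requires V_DS ≥ V_GS − V_t = 1.61 V; 12.1 ≥ 1.61 ✓.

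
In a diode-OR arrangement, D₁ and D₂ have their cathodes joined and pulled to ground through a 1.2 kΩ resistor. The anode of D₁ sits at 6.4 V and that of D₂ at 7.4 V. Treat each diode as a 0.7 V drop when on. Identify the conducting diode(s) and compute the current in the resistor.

Only D₂ conducts; I_R ≈ 5.6 mA

Assume both conduct. Then node N would need to be at both 6.4−0.7 = 5.7 V and 7.4−0.7 = 6.7 V, which is impossible.
Assume only D₂ conducts: V_N = 7.4 − 0.7 = 6.7 V, so I_R = 6.7/1.2 = 5.58 mA.
Check D₁: its anode-to-cathode voltage is 6.4 − 6.7 = -0.3 V < 0.7 V, so it is off. The assumption is consistent.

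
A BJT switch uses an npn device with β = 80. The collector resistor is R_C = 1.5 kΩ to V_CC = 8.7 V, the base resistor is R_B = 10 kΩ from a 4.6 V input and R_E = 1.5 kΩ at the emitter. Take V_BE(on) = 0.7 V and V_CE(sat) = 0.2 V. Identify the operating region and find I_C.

active; I_C ≈ 2.4 mA

Assume active. Base-emitter loop: I_B = (V_BB − V_BE)/(R_B + (β+1)R_E) = (4.6 − 0.7)/(10 + 81×1.5) = 0.0297 mA.
I_C = β·I_B = 80×0.0297 = 2.37 mA.
V_CE = V_CC − I_C·R_C − I_E·R_E = 8.7 − 2.37×1.5 − 2.4×1.5 = 1.54 V > V_CE(sat), so the active-region assumption holds.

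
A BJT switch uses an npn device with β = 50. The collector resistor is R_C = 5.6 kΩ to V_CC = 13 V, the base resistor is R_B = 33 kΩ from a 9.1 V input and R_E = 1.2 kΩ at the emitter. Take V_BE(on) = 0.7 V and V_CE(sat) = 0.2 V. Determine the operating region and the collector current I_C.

saturation; I_C ≈ 1.9 mA

Assume active: I_B = (9.1 − 0.7)/(33 + 51×1.2) = 0.0892 mA, I_C = β·I_B = 4.46 mA.
Then V_CE = 13 − 4.46×5.6 − 4.55×1.2 = -17.4 V < 0.2 V — the active assumption fails.
Re-solve with V_CE = 0.2 V. KCL at the emitter: V_E/R_E = (V_BB−0.7−V_E)/R_B + (V_CC−0.2−V_E)/R_C, giving V_E = 2.44 V.
I_C = (V_CC − 0.2 − V_E)/R_C = (12.8 − 2.44)/5.6 = 1.85 mA.
Check: I_B = (8.4 − 2.44)/33 = 0.181 mA, and β·I_B = 9.03 mA > I_C, confirming saturation.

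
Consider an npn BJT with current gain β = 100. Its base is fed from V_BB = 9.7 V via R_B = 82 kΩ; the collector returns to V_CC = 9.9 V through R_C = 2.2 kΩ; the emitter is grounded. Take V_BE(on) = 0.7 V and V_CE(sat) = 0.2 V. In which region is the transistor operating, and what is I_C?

Assume active: I_B = (9.7 − 0.7)/82 = 0.11 mA, giving I_C = β·I_B = 11 mA.
But then V_CE = 9.9 − 11×2.2 = -14.2 V < V_CE(sat) = 0.2 V — impossible in the active region.
So the transistor is saturated. With V_CE = 0.2 V, I_C = (V_CC − 0.2)/R_C = 9.7/2.2 = 4.41 mA.
Check: β·I_B = 11 mA > I_C = 4.41 mA, confirming saturation.

saturation; I_C ≈ 4.4 mA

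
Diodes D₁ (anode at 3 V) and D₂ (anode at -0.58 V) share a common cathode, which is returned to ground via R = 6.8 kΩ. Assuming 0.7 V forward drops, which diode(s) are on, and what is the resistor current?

Only D₁ conducts; I_R ≈ 0.34 mA

Assume both conduct. Then node N would need to be at both 3−0.7 = 2.3 V and -0.58−0.7 = -1.28 V, which is impossible.
Assume only D₁ conducts: V_N = 3 − 0.7 = 2.3 V, so I_R = 2.3/6.8 = 0.338 mA.
Check D₂: its anode-to-cathode voltage is -0.58 − 2.3 = -2.88 V < 0.7 V, so it is off. The assumption is consistent.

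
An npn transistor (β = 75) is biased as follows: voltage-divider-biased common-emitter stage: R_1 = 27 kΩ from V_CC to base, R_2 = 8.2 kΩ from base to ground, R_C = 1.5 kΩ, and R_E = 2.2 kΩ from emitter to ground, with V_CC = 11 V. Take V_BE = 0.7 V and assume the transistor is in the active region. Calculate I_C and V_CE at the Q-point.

I_C ≈ 0.81 mA, V_CE ≈ 8 V

Thevenize the base divider: V_Th = V_CC·R_2/(R_1+R_2) = 11×8.2/35.2 = 2.56 V, R_Th = R_1‖R_2 = 6.29 kΩ.
Base-emitter loop: V_Th = I_B·R_Th + V_BE + (β+1)I_B·R_E, so I_B = (2.56 − 0.7) / (6.29 + 76×2.2) = 0.0107 mA.
I_C = β·I_B = 75×0.0107 = 0.805 mA, and I_E = (β+1)I_B = 0.816 mA.
V_CE = V_CC − I_C·R_C − I_E·R_E = 11 − 0.805×1.5 − 0.816×2.2 = 8 V.
V_CE = 8 V > 0.2 V confirms active-region operation.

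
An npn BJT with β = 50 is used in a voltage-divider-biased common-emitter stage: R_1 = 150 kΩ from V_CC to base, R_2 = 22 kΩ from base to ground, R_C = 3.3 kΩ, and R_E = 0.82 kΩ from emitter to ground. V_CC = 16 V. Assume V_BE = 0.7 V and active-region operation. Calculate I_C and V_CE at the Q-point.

I_C ≈ 1.1 mA, V_CE ≈ 11 V

Thevenize the base divider: V_Th = V_CC·R_2/(R_1+R_2) = 16×22/172 = 2.05 V, R_Th = R_1‖R_2 = 19.2 kΩ.
Base-emitter loop: V_Th = I_B·R_Th + V_BE + (β+1)I_B·R_E, so I_B = (2.05 − 0.7) / (19.2 + 51×0.82) = 0.0221 mA.
I_C = β·I_B = 50×0.0221 = 1.1 mA, and I_E = (β+1)I_B = 1.13 mA.
V_CE = V_CC − I_C·R_C − I_E·R_E = 16 − 1.1×3.3 − 1.13×0.82 = 11.4 V.
V_CE = 11.4 V > 0.2 V confirms active-region operation.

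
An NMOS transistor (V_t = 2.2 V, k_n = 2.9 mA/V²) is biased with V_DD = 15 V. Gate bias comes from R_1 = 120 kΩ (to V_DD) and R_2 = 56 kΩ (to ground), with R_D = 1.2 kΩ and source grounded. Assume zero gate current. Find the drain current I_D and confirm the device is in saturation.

I_D ≈ 9.6 mA

V_G = V_DD·R_2/(R_1+R_2) = 15×56/176 = 4.77 V. With the source grounded, V_GS = V_G = 4.77 V.
Assume saturation: I_D = (k_n/2)(V_GS − V_t)² = (2.9/2)×(4.77 − 2.2)² = 1.45×2.57² = 9.6 mA.
V_DS = V_DD − I_D·R_D = 15 − 9.6×1.2 = 3.48 V.
Saturation requires V_DS ≥ V_GS − V_t = 2.57 V; 3.48 ≥ 2.57 ✓.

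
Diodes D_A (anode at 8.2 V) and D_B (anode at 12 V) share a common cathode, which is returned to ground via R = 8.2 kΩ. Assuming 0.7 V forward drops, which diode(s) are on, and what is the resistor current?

Assume both conduct. Then node N would need to be at both 8.2−0.7 = 7.5 V and 12−0.7 = 11.3 V, which is impossible.
Assume only D_B conducts: V_N = 12 − 0.7 = 11.3 V, so I_R = 11.3/8.2 = 1.38 mA.
Check D_A: its anode-to-cathode voltage is 8.2 − 11.3 = -3.1 V < 0.7 V, so it is off. The assumption is consistent.

Only D_B conducts; I_R ≈ 1.4 mA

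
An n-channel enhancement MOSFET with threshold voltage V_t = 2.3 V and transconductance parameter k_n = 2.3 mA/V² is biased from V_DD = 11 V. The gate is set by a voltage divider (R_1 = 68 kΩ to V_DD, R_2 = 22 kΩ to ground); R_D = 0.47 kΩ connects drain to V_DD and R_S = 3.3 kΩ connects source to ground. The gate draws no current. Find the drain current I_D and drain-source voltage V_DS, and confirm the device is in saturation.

I_D ≈ 0.053 mA, V_DS ≈ 11 V

V_G = V_DD·R_2/(R_1+R_2) = 11×22/90 = 2.69 V.
Assume saturation: I_D = (k_n/2)(V_GS − V_t)² with V_GS = V_G − I_D·R_S = 2.69 − 3.3·I_D.
Substituting gives 12.5·I_D² − 3.95·I_D + 0.174 = 0, with roots I_D = 0.0529 or 0.263 mA.
The root I_D = 0.263 mA gives V_GS = 1.82 V ≤ V_t, so take I_D = 0.0529 mA.
Then V_GS = 2.51 V and V_DS = V_DD − I_D(R_D+R_S) = 11 − 0.0529×3.77 = 10.8 V.
Saturation requires V_DS ≥ V_GS − V_t = 0.214 V; 10.8 ≥ 0.214 ✓.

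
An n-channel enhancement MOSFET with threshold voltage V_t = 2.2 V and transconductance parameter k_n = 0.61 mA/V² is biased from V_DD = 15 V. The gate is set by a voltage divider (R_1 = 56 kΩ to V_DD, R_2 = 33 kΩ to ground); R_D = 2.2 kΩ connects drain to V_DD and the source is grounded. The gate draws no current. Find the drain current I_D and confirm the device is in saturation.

V_G = V_DD·R_2/(R_1+R_2) = 15×33/89 = 5.56 V. With the source grounded, V_GS = V_G = 5.56 V.
Assume saturation: I_D = (k_n/2)(V_GS − V_t)² = (0.61/2)×(5.56 − 2.2)² = 0.305×3.36² = 3.45 mA.
V_DS = V_DD − I_D·R_D = 15 − 3.45×2.2 = 7.42 V.
Saturation requires V_DS ≥ V_GS − V_t = 3.36 V; 7.42 ≥ 3.36 ✓.

I_D ≈ 3.4 mA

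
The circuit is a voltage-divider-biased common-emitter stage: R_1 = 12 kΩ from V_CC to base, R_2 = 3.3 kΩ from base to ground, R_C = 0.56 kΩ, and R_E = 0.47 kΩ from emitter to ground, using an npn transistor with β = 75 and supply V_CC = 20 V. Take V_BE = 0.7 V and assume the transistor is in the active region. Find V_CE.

Thevenize the base divider: V_Th = V_CC·R_2/(R_1+R_2) = 20×3.3/15.3 = 4.31 V, R_Th = R_1‖R_2 = 2.59 kΩ.
Base-emitter loop: V_Th = I_B·R_Th + V_BE + (β+1)I_B·R_E, so I_B = (4.31 − 0.7) / (2.59 + 76×0.47) = 0.0943 mA.
I_C = β·I_B = 75×0.0943 = 7.07 mA, and I_E = (β+1)I_B = 7.17 mA.
V_CE = V_CC − I_C·R_C − I_E·R_E = 20 − 7.07×0.56 − 7.17×0.47 = 12.7 V.
V_CE = 12.7 V > 0.2 V confirms active-region operation.

V_CE ≈ 13 V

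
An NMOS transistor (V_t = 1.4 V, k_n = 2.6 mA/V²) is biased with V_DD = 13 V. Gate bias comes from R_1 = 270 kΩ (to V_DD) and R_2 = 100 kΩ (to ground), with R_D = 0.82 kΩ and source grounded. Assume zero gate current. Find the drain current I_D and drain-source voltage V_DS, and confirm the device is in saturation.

I_D ≈ 5.8 mA, V_DS ≈ 8.2 V

V_G = V_DD·R_2/(R_1+R_2) = 13×100/370 = 3.51 V. With the source grounded, V_GS = V_G = 3.51 V.
Assume saturation: I_D = (k_n/2)(V_GS − V_t)² = (2.6/2)×(3.51 − 1.4)² = 1.3×2.11² = 5.81 mA.
V_DS = V_DD − I_D·R_D = 13 − 5.81×0.82 = 8.24 V.
Saturation requires V_DS ≥ V_GS − V_t = 2.11 V; 8.24 ≥ 2.11 ✓.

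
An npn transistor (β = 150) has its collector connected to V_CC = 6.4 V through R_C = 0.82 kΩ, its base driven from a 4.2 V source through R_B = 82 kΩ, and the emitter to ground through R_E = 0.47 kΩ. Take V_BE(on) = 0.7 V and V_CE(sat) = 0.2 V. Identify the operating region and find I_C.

Assume active. Base-emitter loop: I_B = (V_BB − V_BE)/(R_B + (β+1)R_E) = (4.2 − 0.7)/(82 + 151×0.47) = 0.0229 mA.
I_C = β·I_B = 150×0.0229 = 3.43 mA.
V_CE = V_CC − I_C·R_C − I_E·R_E = 6.4 − 3.43×0.82 − 3.45×0.47 = 1.96 V > V_CE(sat), so the active-region assumption holds.

active; I_C ≈ 3.4 mA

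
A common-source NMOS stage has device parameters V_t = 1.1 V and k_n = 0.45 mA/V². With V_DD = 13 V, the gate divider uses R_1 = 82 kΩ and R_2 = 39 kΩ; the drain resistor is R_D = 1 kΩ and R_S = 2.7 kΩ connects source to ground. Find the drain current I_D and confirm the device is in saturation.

V_G = V_DD·R_2/(R_1+R_2) = 13×39/121 = 4.19 V.
Assume saturation: I_D = (k_n/2)(V_GS − V_t)² with V_GS = V_G − I_D·R_S = 4.19 − 2.7·I_D.
Substituting gives 1.64·I_D² − 4.75·I_D + 2.15 = 0, with roots I_D = 0.56 or 2.34 mA.
The root I_D = 2.34 mA gives V_GS = -2.12 V ≤ V_t, so take I_D = 0.56 mA.
Then V_GS = 2.68 V and V_DS = V_DD − I_D(R_D+R_S) = 13 − 0.56×3.7 = 10.9 V.
Saturation requires V_DS ≥ V_GS − V_t = 1.58 V; 10.9 ≥ 1.58 ✓.

I_D ≈ 0.56 mA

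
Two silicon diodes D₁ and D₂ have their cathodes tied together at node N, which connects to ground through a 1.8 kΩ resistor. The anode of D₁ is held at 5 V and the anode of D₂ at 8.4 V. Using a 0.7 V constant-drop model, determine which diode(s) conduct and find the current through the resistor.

Only D₂ conducts; I_R ≈ 4.3 mA

Assume both conduct. Then node N would need to be at both 5−0.7 = 4.3 V and 8.4−0.7 = 7.7 V, which is impossible.
Assume only D₂ conducts: V_N = 8.4 − 0.7 = 7.7 V, so I_R = 7.7/1.8 = 4.28 mA.
Check D₁: its anode-to-cathode voltage is 5 − 7.7 = -2.7 V < 0.7 V, so it is off. The assumption is consistent.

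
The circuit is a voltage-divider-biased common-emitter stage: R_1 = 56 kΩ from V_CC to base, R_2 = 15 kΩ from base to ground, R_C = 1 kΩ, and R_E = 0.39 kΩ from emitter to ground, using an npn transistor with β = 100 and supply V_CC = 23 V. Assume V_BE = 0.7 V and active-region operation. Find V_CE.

Thevenize the base divider: V_Th = V_CC·R_2/(R_1+R_2) = 23×15/71 = 4.86 V, R_Th = R_1‖R_2 = 11.8 kΩ.
Base-emitter loop: V_Th = I_B·R_Th + V_BE + (β+1)I_B·R_E, so I_B = (4.86 − 0.7) / (11.8 + 101×0.39) = 0.0812 mA.
I_C = β·I_B = 100×0.0812 = 8.12 mA, and I_E = (β+1)I_B = 8.2 mA.
V_CE = V_CC − I_C·R_C − I_E·R_E = 23 − 8.12×1 − 8.2×0.39 = 11.7 V.
V_CE = 11.7 V > 0.2 V confirms active-region operation.

V_CE ≈ 12 V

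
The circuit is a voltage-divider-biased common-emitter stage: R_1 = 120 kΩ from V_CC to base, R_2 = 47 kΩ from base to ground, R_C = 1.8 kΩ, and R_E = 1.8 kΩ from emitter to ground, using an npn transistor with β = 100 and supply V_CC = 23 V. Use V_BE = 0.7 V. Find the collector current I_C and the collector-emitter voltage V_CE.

Thevenize the base divider: V_Th = V_CC·R_2/(R_1+R_2) = 23×47/167 = 6.47 V, R_Th = R_1‖R_2 = 33.8 kΩ.
Base-emitter loop: V_Th = I_B·R_Th + V_BE + (β+1)I_B·R_E, so I_B = (6.47 − 0.7) / (33.8 + 101×1.8) = 0.0268 mA.
I_C = β·I_B = 100×0.0268 = 2.68 mA, and I_E = (β+1)I_B = 2.7 mA.
V_CE = V_CC − I_C·R_C − I_E·R_E = 23 − 2.68×1.8 − 2.7×1.8 = 13.3 V.
V_CE = 13.3 V > 0.2 V confirms active-region operation.

I_C ≈ 2.7 mA, V_CE ≈ 13 V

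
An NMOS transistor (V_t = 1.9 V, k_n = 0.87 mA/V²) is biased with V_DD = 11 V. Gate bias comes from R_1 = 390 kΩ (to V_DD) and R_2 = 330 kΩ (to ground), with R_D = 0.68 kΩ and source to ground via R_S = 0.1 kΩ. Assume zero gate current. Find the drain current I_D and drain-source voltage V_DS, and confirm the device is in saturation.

I_D ≈ 3.4 mA, V_DS ≈ 8.3 V

V_G = V_DD·R_2/(R_1+R_2) = 11×330/720 = 5.04 V.
Assume saturation: I_D = (k_n/2)(V_GS − V_t)² with V_GS = V_G − I_D·R_S = 5.04 − 0.1·I_D.
Substituting gives 0.00435·I_D² − 1.27·I_D + 4.29 = 0, with roots I_D = 3.41 or 289 mA.
The root I_D = 289 mA gives V_GS = -23.9 V ≤ V_t, so take I_D = 3.41 mA.
Then V_GS = 4.7 V and V_DS = V_DD − I_D(R_D+R_S) = 11 − 3.41×0.78 = 8.34 V.
Saturation requires V_DS ≥ V_GS − V_t = 2.8 V; 8.34 ≥ 2.8 ✓.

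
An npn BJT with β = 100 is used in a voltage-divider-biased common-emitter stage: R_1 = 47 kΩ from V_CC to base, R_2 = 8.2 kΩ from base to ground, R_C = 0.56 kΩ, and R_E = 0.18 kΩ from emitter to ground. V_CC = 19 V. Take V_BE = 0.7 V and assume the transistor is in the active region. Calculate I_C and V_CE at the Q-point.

I_C ≈ 8.4 mA, V_CE ≈ 13 V

Thevenize the base divider: V_Th = V_CC·R_2/(R_1+R_2) = 19×8.2/55.2 = 2.82 V, R_Th = R_1‖R_2 = 6.98 kΩ.
Base-emitter loop: V_Th = I_B·R_Th + V_BE + (β+1)I_B·R_E, so I_B = (2.82 − 0.7) / (6.98 + 101×0.18) = 0.0844 mA.
I_C = β·I_B = 100×0.0844 = 8.44 mA, and I_E = (β+1)I_B = 8.52 mA.
V_CE = V_CC − I_C·R_C − I_E·R_E = 19 − 8.44×0.56 − 8.52×0.18 = 12.7 V.
V_CE = 12.7 V > 0.2 V confirms active-region operation.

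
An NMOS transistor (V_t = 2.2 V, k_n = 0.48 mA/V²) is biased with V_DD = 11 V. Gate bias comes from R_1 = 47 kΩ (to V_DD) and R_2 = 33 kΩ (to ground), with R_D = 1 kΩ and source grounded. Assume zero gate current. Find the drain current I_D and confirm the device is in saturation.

V_G = V_DD·R_2/(R_1+R_2) = 11×33/80 = 4.54 V. With the source grounded, V_GS = V_G = 4.54 V.
Assume saturation: I_D = (k_n/2)(V_GS − V_t)² = (0.48/2)×(4.54 − 2.2)² = 0.24×2.34² = 1.31 mA.
V_DS = V_DD − I_D·R_D = 11 − 1.31×1 = 9.69 V.
Saturation requires V_DS ≥ V_GS − V_t = 2.34 V; 9.69 ≥ 2.34 ✓.

I_D ≈ 1.3 mA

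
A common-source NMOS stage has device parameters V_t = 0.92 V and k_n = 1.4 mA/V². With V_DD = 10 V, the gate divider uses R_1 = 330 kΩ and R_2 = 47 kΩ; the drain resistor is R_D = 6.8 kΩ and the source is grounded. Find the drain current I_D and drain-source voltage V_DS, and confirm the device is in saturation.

I_D ≈ 0.075 mA, V_DS ≈ 9.5 V

V_G = V_DD·R_2/(R_1+R_2) = 10×47/377 = 1.25 V. With the source grounded, V_GS = V_G = 1.25 V.
Assume saturation: I_D = (k_n/2)(V_GS − V_t)² = (1.4/2)×(1.25 − 0.92)² = 0.7×0.327² = 0.0747 mA.
V_DS = V_DD − I_D·R_D = 10 − 0.0747×6.8 = 9.49 V.
Saturation requires V_DS ≥ V_GS − V_t = 0.327 V; 9.49 ≥ 0.327 ✓.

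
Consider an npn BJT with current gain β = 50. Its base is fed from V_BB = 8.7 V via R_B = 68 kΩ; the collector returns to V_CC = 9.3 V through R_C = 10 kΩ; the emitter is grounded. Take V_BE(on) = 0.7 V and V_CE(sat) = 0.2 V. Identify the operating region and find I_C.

saturation; I_C ≈ 0.91 mA

Assume active: I_B = (8.7 − 0.7)/68 = 0.118 mA, giving I_C = β·I_B = 5.88 mA.
But then V_CE = 9.3 − 5.88×10 = -49.5 V < V_CE(sat) = 0.2 V — impossible in the active region.
So the transistor is saturated. With V_CE = 0.2 V, I_C = (V_CC − 0.2)/R_C = 9.1/10 = 0.91 mA.
Check: β·I_B = 5.88 mA > I_C = 0.91 mA, confirming saturation.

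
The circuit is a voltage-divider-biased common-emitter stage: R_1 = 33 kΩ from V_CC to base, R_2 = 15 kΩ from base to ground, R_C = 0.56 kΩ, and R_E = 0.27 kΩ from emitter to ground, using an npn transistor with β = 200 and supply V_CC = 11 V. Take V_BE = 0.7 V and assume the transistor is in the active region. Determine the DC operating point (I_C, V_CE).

Thevenize the base divider: V_Th = V_CC·R_2/(R_1+R_2) = 11×15/48 = 3.44 V, R_Th = R_1‖R_2 = 10.3 kΩ.
Base-emitter loop: V_Th = I_B·R_Th + V_BE + (β+1)I_B·R_E, so I_B = (3.44 − 0.7) / (10.3 + 201×0.27) = 0.0424 mA.
I_C = β·I_B = 200×0.0424 = 8.48 mA, and I_E = (β+1)I_B = 8.52 mA.
V_CE = V_CC − I_C·R_C − I_E·R_E = 11 − 8.48×0.56 − 8.52×0.27 = 3.95 V.
V_CE = 3.95 V > 0.2 V confirms active-region operation.

I_C ≈ 8.5 mA, V_CE ≈ 4 V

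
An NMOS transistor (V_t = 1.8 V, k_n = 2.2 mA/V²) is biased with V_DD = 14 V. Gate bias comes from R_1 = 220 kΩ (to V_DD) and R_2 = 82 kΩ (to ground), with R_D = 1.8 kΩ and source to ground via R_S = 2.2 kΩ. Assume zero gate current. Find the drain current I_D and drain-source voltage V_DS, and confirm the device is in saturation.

I_D ≈ 0.58 mA, V_DS ≈ 12 V

V_G = V_DD·R_2/(R_1+R_2) = 14×82/302 = 3.8 V.
Assume saturation: I_D = (k_n/2)(V_GS − V_t)² with V_GS = V_G − I_D·R_S = 3.8 − 2.2·I_D.
Substituting gives 5.32·I_D² − 10.7·I_D + 4.41 = 0, with roots I_D = 0.58 or 1.43 mA.
The root I_D = 1.43 mA gives V_GS = 0.661 V ≤ V_t, so take I_D = 0.58 mA.
Then V_GS = 2.53 V and V_DS = V_DD − I_D(R_D+R_S) = 14 − 0.58×4 = 11.7 V.
Saturation requires V_DS ≥ V_GS − V_t = 0.726 V; 11.7 ≥ 0.726 ✓.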